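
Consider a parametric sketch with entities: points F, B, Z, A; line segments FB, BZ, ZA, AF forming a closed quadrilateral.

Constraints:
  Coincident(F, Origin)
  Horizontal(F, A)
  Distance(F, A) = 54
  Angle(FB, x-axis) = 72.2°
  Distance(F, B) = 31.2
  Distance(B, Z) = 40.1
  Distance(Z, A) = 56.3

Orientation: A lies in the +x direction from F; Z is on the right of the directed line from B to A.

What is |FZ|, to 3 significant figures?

8.96

F is at the origin; FA is horizontal with |FA| = 54.0 and A in +x, so A = (54.0, 0). FB runs at 72.2° with |FB| = 31.2, so B = (9.54, 29.7). Z is determined by |BZ| = 40.1 and |ZA| = 56.3 together: it lies at the intersection of circle(B, 40.1) and circle(A, 56.3). With |BA| = 53.5, the foot of the radical line on BA is 12.1 from B and the perpendicular offset is √(40.1² − 12.1²) = 38.2. Taking the right-of-BA solution: Z = (-1.61, -8.81).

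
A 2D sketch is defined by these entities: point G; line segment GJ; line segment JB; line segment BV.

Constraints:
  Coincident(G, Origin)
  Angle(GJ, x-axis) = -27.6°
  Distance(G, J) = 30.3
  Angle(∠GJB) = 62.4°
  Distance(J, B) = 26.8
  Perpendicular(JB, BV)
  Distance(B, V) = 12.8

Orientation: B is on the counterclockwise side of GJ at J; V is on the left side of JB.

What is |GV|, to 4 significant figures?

18.98

G is at the origin; GJ runs at -27.6° with length 30.3, so J = 30.3·(cos -27.6°, sin -27.6°) = (26.85, -14.04). ∠GJB = 62.4°, so JB runs at -27.6° + (180° − 62.4°) = 90.00° from the x-axis; with |JB| = 26.8, B = J + 26.8·(cos 90.00°, sin 90.00°) = (26.85, 12.76). JB is perpendicular to BV; with |BV| = 12.8 on the left of JB, V = B + 12.8·(-1.000, 6.123e-17) = (14.05, 12.76). Then |GV| = |V − G| = 18.98.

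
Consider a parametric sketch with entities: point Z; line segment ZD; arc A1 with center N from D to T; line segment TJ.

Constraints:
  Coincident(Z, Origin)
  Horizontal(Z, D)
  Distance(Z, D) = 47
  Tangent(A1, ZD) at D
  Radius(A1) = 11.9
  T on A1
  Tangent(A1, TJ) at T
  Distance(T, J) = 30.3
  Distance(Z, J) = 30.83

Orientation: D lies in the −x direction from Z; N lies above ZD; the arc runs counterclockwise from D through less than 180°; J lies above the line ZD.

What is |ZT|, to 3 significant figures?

38.6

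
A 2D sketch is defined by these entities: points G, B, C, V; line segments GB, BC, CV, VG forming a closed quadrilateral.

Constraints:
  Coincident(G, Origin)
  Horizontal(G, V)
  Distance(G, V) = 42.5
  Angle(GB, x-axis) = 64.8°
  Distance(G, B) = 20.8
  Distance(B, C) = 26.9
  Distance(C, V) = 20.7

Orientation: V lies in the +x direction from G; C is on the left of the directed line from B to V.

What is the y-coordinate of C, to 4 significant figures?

19.57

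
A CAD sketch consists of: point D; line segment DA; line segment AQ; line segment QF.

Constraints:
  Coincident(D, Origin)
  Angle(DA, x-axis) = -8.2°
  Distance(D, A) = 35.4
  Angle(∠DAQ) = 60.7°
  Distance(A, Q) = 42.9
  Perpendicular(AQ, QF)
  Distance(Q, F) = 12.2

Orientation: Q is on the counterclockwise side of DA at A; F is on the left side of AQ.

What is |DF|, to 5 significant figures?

31.666

D is at the origin; DA runs at -8.2° with length 35.4, so A = 35.4·(cos -8.2°, sin -8.2°) = (35.038, -5.0491). ∠DAQ = 60.7°, so AQ runs at -8.2° + (180° − 60.7°) = 111.10° from the x-axis; with |AQ| = 42.9, Q = A + 42.9·(cos 111.10°, sin 111.10°) = (19.594, 34.975). AQ ⟂ QF; with |QF| = 12.2 on the left of AQ, F = Q + 12.2·(-0.93295, -0.36000) = (8.2122, 30.583). Then |DF| = |F − D| = 31.666.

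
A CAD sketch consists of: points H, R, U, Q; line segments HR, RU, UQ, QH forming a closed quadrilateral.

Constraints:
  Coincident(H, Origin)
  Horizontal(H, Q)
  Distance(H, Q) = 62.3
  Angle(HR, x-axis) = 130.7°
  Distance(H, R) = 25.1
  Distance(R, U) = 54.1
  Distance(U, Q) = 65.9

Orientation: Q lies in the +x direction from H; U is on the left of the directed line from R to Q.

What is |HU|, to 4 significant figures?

59.56

H is at the origin; HQ is horizontal with |HQ| = 62.3 and Q in +x, so Q = (62.3, 0). HR runs at 130.7° with |HR| = 25.1, so R = (-16.37, 19.03). U is determined by |RU| = 54.1 and |UQ| = 65.9 together: it lies at the intersection of circle(R, 54.1) and circle(Q, 65.9). With |RQ| = 80.94, the foot of the radical line on RQ is 31.72 from R and the perpendicular offset is √(54.1² − 31.72²) = 43.82. Taking the left-of-RQ solution: U = (24.77, 54.17).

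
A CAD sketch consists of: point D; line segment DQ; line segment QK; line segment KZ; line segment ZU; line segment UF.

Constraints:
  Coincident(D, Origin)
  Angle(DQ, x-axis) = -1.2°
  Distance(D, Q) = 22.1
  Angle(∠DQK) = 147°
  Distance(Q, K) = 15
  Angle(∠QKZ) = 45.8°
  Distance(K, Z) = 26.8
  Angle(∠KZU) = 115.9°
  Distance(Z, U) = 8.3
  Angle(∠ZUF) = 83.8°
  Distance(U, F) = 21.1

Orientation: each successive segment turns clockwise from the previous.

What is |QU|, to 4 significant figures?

20.24

D is at the origin; DQ runs at -1.2° with length 22.1, so Q = (22.10, -0.4628). ∠DQK = 147.0° gives QK at -34.20° from the x-axis; with |QK| = 15.0, K = (34.50, -8.894). ∠QKZ = 45.8° gives KZ at -168.4° from the x-axis; with |KZ| = 26.8, Z = (8.249, -14.28). ∠KZU = 115.9° gives ZU at 127.5° from the x-axis; with |ZU| = 8.3, U = (3.196, -7.698). Then |QU| = |U − Q| = 20.24.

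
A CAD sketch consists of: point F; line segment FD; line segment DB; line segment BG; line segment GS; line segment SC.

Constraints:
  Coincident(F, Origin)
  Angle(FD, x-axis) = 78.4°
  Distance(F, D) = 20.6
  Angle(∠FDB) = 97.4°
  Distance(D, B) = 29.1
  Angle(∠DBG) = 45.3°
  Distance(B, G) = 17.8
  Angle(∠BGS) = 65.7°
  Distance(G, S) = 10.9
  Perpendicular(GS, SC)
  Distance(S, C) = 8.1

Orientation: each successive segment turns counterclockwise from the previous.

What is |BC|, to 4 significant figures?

8.875

F is at the origin; FD runs at 78.4° with length 20.6, so D = (4.142, 20.18). ∠FDB = 97.4° gives DB at 161.0° from the x-axis; with |DB| = 29.1, B = (-23.37, 29.65). ∠DBG = 45.3° gives BG at -64.30° from the x-axis; with |BG| = 17.8, G = (-15.65, 13.61). ∠BGS = 65.7° gives GS at 50.00° from the x-axis; with |GS| = 10.9, S = (-8.647, 21.96). GS is perpendicular to SC, so SC runs at 140.0°; with |SC| = 8.1, C = (-14.85, 27.17). Then |BC| = |C − B| = 8.875.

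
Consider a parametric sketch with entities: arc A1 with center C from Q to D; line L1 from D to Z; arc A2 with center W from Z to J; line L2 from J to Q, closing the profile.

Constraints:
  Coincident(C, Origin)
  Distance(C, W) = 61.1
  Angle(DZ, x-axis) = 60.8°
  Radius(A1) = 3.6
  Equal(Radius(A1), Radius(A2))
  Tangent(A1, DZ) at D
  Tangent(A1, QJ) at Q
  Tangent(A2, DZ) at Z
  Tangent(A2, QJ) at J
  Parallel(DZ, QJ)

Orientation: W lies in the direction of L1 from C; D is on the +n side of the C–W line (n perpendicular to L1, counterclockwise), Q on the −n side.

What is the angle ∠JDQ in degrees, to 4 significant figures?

83.28°

The slot axis is L1's direction at 60.8°, so u = (cos 60.8°, sin 60.8°) = (0.4879, 0.8729) and n = (−sin 60.8°, cos 60.8°) = (-0.8729, 0.4879). C is at the origin and W lies 61.1 along u from C, so W = 61.1·u = (29.81, 53.34). Tangency of A1 to both parallel lines with radius 3.6 puts D and Q at C ± 3.6·n: D = (-3.143, 1.756), Q = (3.143, -1.756). Equal radii place Z and J the same way about W: Z = W + 3.6·n = (26.67, 55.09), J = W − 3.6·n = (32.95, 51.58). Then cos ∠JDQ = DJ·DQ / (|DJ||DQ|), giving 83.28°.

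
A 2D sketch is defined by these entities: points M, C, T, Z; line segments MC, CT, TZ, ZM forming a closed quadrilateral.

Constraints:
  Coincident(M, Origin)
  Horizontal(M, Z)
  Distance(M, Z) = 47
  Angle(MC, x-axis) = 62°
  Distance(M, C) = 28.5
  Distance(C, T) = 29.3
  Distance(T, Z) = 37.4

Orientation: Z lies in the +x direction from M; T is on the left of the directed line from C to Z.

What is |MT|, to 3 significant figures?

54.5

Checks: |CT| = 29.30 ✓; |TZ| = 37.40 ✓.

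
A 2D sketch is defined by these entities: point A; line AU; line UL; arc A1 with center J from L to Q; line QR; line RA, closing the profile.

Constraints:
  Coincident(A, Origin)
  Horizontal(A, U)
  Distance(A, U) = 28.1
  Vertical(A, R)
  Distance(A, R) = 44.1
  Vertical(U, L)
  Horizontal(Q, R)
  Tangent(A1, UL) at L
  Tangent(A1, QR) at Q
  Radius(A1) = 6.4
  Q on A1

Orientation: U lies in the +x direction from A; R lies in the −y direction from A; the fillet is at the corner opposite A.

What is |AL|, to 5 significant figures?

47.020

A is at the origin; A and U share the same y with |AU| = 28.1 and U on the +x side, so U = (28.100, 0.0000). AR is vertical with |AR| = 44.1 and R on the −y side, so R = (0.0000, -44.100). The virtual corner opposite A is at (28.100, -44.100). The tangent condition forces JL to be normal to UL and tangency of A1 to QR means the radius JQ is perpendicular to QR, with radius 6.4, so the center J sits 6.4 in from both sides at J = (21.700, -37.700). That places the tangent points at L = (28.100, -37.700) on UL and Q = (21.700, -44.100) on QR. Then |AL| = |L − A| = 47.020.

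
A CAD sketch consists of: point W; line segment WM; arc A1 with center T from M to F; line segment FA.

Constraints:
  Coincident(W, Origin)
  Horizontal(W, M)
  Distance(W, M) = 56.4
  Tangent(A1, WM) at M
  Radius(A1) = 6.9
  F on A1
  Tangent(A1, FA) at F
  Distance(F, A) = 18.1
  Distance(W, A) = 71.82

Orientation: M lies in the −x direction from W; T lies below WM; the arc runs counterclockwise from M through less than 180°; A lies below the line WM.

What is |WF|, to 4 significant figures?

63.18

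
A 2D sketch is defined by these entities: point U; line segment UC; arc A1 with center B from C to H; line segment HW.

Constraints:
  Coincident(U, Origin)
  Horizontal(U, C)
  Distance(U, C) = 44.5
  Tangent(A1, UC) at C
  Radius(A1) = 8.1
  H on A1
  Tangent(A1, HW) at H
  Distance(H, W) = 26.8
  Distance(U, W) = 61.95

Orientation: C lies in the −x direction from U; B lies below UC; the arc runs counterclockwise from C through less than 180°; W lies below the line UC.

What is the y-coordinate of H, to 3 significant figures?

-8.62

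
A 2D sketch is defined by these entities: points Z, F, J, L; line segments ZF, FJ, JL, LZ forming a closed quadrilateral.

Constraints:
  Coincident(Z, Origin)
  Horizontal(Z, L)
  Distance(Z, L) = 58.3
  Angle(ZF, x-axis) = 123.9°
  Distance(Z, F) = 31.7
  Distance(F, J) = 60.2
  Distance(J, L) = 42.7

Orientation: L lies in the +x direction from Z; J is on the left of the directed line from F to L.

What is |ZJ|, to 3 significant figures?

56.8

Checks: |FJ| = 60.20 ✓; |JL| = 42.70 ✓.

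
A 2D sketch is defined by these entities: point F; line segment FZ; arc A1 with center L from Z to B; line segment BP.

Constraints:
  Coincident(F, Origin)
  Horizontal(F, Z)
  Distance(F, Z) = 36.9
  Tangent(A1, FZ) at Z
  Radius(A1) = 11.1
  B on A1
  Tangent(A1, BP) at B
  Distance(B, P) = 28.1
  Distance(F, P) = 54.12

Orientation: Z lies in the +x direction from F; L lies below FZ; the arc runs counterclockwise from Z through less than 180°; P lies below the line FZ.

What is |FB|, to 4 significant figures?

30.09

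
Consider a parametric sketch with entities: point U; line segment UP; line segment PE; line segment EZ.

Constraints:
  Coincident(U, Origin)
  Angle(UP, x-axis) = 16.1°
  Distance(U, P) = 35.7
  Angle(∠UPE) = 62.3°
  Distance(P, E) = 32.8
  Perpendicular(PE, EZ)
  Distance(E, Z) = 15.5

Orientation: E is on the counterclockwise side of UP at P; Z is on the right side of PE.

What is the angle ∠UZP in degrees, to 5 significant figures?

45.723°

U is at the origin; UP runs at 16.1° with length 35.7, so P = 35.7·(cos 16.1°, sin 16.1°) = (34.300, 9.9001). ∠UPE = 62.3°, so PE runs at 16.1° + (180° − 62.3°) = 133.80° from the x-axis; with |PE| = 32.8, E = P + 32.8·(cos 133.80°, sin 133.80°) = (11.598, 33.574). PE ⟂ EZ; with |EZ| = 15.5 on the right of PE, Z = E + 15.5·(0.72176, 0.69214) = (22.785, 44.302). Then cos ∠UZP = ZU·ZP / (|ZU||ZP|), giving 45.723°.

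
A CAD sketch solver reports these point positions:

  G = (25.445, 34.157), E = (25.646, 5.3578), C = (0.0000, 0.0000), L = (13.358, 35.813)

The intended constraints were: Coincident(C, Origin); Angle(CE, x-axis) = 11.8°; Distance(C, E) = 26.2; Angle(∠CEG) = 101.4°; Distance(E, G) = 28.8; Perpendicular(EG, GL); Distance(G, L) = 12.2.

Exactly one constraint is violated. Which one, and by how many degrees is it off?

Perpendicular(EG, GL) — off by 8.20°.

C = (0.00, 0.00) ✓; CE at 11.80° ✓; |CE| = 26.20 ✓; ∠CEG = 101.4° ✓; |EG| = 28.80 ✓; ∠(EG, GL) = 81.80° ✗; |GL| = 12.20 ✓.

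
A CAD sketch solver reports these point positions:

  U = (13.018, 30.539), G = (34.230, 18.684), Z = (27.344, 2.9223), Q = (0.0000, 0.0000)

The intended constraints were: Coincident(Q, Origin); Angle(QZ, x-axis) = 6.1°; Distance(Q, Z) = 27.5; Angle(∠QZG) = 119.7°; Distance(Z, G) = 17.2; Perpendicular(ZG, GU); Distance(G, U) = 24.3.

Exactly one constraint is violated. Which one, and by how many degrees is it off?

Perpendicular(ZG, GU) — off by 5.60°.

Q = (0.00, 0.00) ✓; QZ at 6.100° ✓; |QZ| = 27.50 ✓; ∠QZG = 119.7° ✓; |ZG| = 17.20 ✓; ∠(ZG, GU) = 84.40° ✗; |GU| = 24.30 ✓.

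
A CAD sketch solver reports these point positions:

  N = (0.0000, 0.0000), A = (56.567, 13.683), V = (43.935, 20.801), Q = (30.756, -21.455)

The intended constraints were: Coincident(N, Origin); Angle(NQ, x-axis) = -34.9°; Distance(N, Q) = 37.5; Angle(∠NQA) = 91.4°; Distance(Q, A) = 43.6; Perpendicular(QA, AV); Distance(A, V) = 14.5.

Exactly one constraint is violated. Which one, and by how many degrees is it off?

Perpendicular(QA, AV) — off by 6.90°.

N = (0.00, 0.00) ✓; NQ at -34.90° ✓; |NQ| = 37.50 ✓; ∠NQA = 91.40° ✓; |QA| = 43.60 ✓; ∠(QA, AV) = 96.90° ✗; |AV| = 14.50 ✓.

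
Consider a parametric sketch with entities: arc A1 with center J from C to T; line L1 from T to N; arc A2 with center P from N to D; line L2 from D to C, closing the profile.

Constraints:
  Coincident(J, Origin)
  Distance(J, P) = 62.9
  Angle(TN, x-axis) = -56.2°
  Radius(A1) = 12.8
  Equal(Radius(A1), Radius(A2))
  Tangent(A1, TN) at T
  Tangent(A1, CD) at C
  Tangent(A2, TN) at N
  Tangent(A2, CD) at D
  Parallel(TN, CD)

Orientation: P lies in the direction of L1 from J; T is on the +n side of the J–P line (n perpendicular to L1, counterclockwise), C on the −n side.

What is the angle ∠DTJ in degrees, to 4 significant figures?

67.85°

The slot axis is L1's direction at -56.2°, so u = (cos -56.2°, sin -56.2°) = (0.5563, -0.8310) and n = (−sin -56.2°, cos -56.2°) = (0.8310, 0.5563). J is at the origin and P lies 62.9 along u from J, so P = 62.9·u = (34.99, -52.27). Tangency of A1 to both parallel lines with radius 12.8 puts T and C at J ± 12.8·n: T = (10.64, 7.121), C = (-10.64, -7.121). Equal radii place N and D the same way about P: N = P + 12.8·n = (45.63, -45.15), D = P − 12.8·n = (24.35, -59.39). Then cos ∠DTJ = TD·TJ / (|TD||TJ|), giving 67.85°.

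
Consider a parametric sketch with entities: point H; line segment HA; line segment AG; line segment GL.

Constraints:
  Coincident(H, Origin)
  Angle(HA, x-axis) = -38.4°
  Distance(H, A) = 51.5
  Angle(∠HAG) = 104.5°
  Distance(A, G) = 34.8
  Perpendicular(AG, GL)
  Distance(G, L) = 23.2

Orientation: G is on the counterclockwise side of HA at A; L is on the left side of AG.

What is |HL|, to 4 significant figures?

54.64

∠HAG = 104.5°, so AG runs at -38.4° + (180° − 104.5°) = 37.10° from the x-axis; with |AG| = 34.8, G = A + 34.8·(cos 37.10°, sin 37.10°) = (68.12, -11.00). AG ⟂ GL; with |GL| = 23.2 on the left of AG, L = G + 23.2·(-0.6032, 0.7976) = (54.12, 7.506). Then |HL| = |L − H| = 54.64.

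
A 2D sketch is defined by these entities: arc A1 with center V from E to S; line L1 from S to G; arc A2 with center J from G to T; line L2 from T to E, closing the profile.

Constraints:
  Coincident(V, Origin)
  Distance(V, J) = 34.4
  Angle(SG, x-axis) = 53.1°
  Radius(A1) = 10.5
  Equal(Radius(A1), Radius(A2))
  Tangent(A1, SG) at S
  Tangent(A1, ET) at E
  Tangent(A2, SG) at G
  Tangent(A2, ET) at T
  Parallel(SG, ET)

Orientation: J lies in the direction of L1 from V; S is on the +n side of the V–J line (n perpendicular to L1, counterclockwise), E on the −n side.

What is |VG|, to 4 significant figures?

35.97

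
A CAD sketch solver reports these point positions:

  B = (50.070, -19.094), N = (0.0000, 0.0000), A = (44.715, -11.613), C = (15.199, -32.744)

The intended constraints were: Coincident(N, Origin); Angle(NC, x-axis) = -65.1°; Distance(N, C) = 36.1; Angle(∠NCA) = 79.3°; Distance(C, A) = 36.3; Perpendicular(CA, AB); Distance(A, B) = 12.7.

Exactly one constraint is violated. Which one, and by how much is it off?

Distance(A, B) = 12.7 — off by 3.50.

N = (0.00, 0.00) ✓; NC at -65.10° ✓; |NC| = 36.10 ✓; ∠NCA = 79.30° ✓; |CA| = 36.30 ✓; ∠(CA, AB) = 90.00° ✓; |AB| = 9.200 ✗.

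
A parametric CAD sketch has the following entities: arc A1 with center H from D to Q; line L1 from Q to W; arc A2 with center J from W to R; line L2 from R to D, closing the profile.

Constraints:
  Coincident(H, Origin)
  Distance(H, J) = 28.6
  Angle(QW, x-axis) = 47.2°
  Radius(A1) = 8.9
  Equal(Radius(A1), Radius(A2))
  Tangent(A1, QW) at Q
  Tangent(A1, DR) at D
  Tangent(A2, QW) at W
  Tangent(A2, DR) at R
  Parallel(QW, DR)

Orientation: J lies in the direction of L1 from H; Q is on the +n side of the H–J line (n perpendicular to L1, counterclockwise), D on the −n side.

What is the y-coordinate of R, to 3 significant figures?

14.9

Tangency of A1 to both parallel lines with radius 8.9 puts Q and D at H ± 8.9·n: Q = (-6.53, 6.05), D = (6.53, -6.05). Equal radii place W and R the same way about J: W = J + 8.9·n = (12.9, 27.0), R = J − 8.9·n = (26.0, 14.9). So R.y = 14.9.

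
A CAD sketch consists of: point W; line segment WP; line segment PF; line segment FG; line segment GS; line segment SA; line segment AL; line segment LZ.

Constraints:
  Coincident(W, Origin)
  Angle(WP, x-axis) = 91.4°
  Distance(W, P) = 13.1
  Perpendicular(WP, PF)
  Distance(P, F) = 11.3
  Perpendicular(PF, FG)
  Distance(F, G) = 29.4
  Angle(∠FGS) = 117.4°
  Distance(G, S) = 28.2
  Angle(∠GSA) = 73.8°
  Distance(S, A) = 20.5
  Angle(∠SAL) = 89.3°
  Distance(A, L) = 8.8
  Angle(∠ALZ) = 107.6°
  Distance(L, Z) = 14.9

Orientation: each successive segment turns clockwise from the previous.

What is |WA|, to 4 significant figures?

19.95

∠FGS = 117.4° gives GS at -151.2° from the x-axis; with |GS| = 28.2, S = (-13.02, -29.60). ∠GSA = 73.8° gives SA at 102.6° from the x-axis; with |SA| = 20.5, A = (-17.49, -9.598). Then |WA| = |A − W| = 19.95.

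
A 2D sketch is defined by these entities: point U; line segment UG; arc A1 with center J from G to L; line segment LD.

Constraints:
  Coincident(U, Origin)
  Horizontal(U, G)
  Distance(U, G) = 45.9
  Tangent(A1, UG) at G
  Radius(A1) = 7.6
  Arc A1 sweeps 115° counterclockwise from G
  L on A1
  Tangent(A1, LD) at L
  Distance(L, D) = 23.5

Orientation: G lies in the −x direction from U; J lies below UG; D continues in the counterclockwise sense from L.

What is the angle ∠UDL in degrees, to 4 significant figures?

78.16°

U is at the origin; U and G share the same y with |UG| = 45.9 and G on the −x side, so G = (-45.90, 0.000). Tangency of A1 to UG means the radius JG is perpendicular to UG, so J = G + (0, -7.6) = (-45.90, -7.600). On A1, G sits at bearing 90° from J; a 115° counterclockwise sweep puts L at bearing 205°, so L = J + 7.6·(cos 205°, sin 205°) = (-52.79, -10.81). Tangency of A1 to LD means the radius JL is perpendicular to LD, so LD runs along (−sin 205°, cos 205°); with |LD| = 23.5, D = (-42.86, -32.11). Then cos ∠UDL = DU·DL / (|DU||DL|), giving 78.16°.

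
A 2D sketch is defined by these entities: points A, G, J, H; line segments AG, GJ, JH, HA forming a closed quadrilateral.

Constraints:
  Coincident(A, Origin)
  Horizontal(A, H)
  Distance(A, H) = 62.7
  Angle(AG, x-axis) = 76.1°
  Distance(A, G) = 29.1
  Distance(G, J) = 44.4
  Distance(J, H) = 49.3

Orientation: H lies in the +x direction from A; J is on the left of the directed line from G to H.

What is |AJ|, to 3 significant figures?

66.6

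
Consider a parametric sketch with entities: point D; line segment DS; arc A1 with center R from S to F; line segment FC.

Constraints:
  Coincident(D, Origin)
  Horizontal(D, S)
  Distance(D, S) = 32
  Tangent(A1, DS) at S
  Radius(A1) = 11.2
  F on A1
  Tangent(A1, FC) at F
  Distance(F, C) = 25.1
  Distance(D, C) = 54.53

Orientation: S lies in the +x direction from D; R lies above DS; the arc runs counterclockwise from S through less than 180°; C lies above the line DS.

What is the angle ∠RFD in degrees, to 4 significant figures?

8.230°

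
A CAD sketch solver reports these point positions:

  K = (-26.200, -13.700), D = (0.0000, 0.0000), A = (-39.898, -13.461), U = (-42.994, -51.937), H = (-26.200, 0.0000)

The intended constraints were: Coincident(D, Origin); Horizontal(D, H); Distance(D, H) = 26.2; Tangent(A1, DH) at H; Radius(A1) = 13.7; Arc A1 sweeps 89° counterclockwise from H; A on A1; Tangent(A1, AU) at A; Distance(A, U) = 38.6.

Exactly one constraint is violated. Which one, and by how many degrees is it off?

Tangent(A1, AU) at A — off by 3.60°.

D = (0.00, 0.00) ✓; D.y = 0.00, H.y = 0.00 ✓; |DH| = 26.20 ✓; ∠(KH, HD) = 90.00° ✓; |KH| = 13.70 ✓; bearing(K→A) − bearing(K→H) = 89.00° ✓; |KA| = 13.70 ✓; ∠(KA, AU) = 93.60° ✗; |AU| = 38.60 ✓.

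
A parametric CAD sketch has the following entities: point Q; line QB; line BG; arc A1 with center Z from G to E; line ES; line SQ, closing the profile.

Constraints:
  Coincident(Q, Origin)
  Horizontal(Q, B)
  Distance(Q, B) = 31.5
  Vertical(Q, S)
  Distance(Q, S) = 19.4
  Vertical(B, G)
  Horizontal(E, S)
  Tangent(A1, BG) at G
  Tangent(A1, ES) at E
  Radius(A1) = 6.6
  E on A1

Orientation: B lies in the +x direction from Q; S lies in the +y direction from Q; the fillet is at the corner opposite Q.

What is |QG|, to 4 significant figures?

34.00

Q is at the origin; Q and B share the same y with |QB| = 31.5 and B on the +x side, so B = (31.50, 0.000). Q and S share the same x with |QS| = 19.4 and S on the +y side, so S = (0.000, 19.40). The virtual corner opposite Q is at (31.50, 19.40). The tangent condition forces ZG to be normal to BG and since A1 is tangent to ES there, ZE ⟂ ES, with radius 6.6, so the center Z sits 6.6 in from both sides at Z = (24.90, 12.80). That places the tangent points at G = (31.50, 12.80) on BG and E = (24.90, 19.40) on ES. Then |QG| = |G − Q| = 34.00.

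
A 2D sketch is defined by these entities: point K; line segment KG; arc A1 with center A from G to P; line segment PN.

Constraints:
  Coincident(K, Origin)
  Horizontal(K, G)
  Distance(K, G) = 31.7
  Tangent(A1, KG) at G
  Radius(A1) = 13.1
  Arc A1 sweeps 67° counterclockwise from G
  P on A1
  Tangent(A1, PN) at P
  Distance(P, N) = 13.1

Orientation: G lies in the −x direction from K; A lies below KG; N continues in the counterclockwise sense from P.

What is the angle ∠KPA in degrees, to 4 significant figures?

33.34°

K is at the origin; KG is horizontal with |KG| = 31.7 and G on the −x side, so G = (-31.70, 0.000). Since A1 is tangent to KG there, AG ⟂ KG, so A = G + (0, -13.1) = (-31.70, -13.10). On A1, G sits at bearing 90° from A; a 67° counterclockwise sweep puts P at bearing 157°, so P = A + 13.1·(cos 157°, sin 157°) = (-43.76, -7.981). Then cos ∠KPA = PK·PA / (|PK||PA|), giving 33.34°.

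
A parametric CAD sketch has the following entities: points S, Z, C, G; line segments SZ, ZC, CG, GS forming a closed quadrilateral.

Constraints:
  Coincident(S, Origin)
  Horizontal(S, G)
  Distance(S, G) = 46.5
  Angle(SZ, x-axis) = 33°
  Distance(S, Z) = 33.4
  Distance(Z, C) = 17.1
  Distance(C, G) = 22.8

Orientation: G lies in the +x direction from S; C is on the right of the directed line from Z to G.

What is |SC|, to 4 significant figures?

23.81

Checks: S = (0.00, 0.00) ✓; |ZC| = 17.10 ✓; |CG| = 22.80 ✓.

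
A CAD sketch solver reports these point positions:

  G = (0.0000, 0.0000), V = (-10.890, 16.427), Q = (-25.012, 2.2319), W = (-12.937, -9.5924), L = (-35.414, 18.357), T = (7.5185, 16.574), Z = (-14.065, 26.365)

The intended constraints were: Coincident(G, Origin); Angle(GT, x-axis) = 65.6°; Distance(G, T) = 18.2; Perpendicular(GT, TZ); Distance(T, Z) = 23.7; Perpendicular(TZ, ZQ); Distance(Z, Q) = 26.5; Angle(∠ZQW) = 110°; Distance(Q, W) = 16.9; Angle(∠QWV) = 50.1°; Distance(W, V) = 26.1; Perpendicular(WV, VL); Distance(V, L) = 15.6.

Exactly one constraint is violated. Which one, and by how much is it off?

Distance(V, L) = 15.6 — off by 9.00.

G = (0.00, 0.00) ✓; GT at 65.60° ✓; |GT| = 18.20 ✓; ∠(GT, TZ) = 90.00° ✓; |TZ| = 23.70 ✓; ∠(TZ, ZQ) = 90.00° ✓; |ZQ| = 26.50 ✓; ∠ZQW = 110.0° ✓; |QW| = 16.90 ✓; ∠QWV = 50.10° ✓; |WV| = 26.10 ✓; ∠(WV, VL) = 90.00° ✓; |VL| = 24.60 ✗.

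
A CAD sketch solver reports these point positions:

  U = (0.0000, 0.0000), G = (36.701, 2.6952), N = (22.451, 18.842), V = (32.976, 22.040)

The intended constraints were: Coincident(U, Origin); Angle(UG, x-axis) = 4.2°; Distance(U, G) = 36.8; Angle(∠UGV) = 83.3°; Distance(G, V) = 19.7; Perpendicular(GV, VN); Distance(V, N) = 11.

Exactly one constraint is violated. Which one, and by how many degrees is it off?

Perpendicular(GV, VN) — off by 6.00°.

U = (0.00, 0.00) ✓; UG at 4.200° ✓; |UG| = 36.80 ✓; ∠UGV = 83.30° ✓; |GV| = 19.70 ✓; ∠(GV, VN) = 96.00° ✗; |VN| = 11.00 ✓.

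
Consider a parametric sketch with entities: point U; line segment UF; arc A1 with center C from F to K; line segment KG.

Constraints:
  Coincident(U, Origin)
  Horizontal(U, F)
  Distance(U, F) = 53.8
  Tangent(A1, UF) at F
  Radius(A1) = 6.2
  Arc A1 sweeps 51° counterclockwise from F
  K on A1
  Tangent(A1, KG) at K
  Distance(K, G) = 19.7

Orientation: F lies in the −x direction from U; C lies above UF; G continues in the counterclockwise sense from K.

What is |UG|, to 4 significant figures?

40.60

U is at the origin; UF is horizontal with |UF| = 53.8 and F on the −x side, so F = (-53.80, 0.000). The tangent condition forces CF to be normal to UF, so C = F + (0, 6.2) = (-53.80, 6.200). On A1, F sits at bearing -90° from C; a 51° counterclockwise sweep puts K at bearing -39°, so K = C + 6.2·(cos -39°, sin -39°) = (-48.98, 2.298). Tangency of A1 to KG means the radius CK is perpendicular to KG, so KG runs along (−sin -39°, cos -39°); with |KG| = 19.7, G = (-36.58, 17.61). Then |UG| = |G − U| = 40.60.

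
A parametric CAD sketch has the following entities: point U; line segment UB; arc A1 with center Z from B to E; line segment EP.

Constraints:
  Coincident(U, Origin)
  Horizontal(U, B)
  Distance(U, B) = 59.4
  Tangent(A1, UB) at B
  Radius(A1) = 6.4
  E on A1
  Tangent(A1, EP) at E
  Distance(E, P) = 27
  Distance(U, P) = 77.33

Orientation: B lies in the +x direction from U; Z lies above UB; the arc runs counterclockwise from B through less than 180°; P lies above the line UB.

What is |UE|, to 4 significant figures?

65.91

U is at the origin; U and B share the same y with |UB| = 59.4 and B on the +x side, so B = (59.40, 0.000). Since A1 is tangent to UB there, ZB ⟂ UB, so Z = B + (0, 6.4) = (59.40, 6.400). Since ZE ⟂ EP (tangency), |ZP| = √(6.4² + 27.0²) = 27.75 regardless of where E sits on A1. So P lies on both circle(U, 77.33) and circle(Z, 27.75); the above-UB intersection is P = (70.47, 31.84). E is the foot of the tangent from P: E = (65.70, 5.270).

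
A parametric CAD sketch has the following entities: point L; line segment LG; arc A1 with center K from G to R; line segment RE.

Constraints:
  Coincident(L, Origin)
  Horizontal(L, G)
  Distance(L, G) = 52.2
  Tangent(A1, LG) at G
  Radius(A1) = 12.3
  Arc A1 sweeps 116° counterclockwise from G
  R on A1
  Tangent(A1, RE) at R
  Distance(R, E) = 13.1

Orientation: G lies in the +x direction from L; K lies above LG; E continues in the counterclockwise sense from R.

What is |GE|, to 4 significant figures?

29.94

L is at the origin; L and G share the same y with |LG| = 52.2 and G on the +x side, so G = (52.20, 0.000). Since A1 is tangent to LG there, KG ⟂ LG, so K = G + (0, 12.3) = (52.20, 12.30). On A1, G sits at bearing -90° from K; a 116° counterclockwise sweep puts R at bearing 26°, so R = K + 12.3·(cos 26°, sin 26°) = (63.26, 17.69). A1 meets RE tangentially, so KR is at right angles to RE, so RE runs along (−sin 26°, cos 26°); with |RE| = 13.1, E = (57.51, 29.47). Then |GE| = |E − G| = 29.94.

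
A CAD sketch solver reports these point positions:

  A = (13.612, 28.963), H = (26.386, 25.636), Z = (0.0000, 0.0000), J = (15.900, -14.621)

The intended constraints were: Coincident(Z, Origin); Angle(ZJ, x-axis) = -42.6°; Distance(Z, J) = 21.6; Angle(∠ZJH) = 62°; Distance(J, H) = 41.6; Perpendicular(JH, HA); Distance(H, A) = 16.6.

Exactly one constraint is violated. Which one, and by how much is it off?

Distance(H, A) = 16.6 — off by 3.40.

Z = (0.00, 0.00) ✓; ZJ at -42.60° ✓; |ZJ| = 21.60 ✓; ∠ZJH = 62.00° ✓; |JH| = 41.60 ✓; ∠(JH, HA) = 90.00° ✓; |HA| = 13.20 ✗.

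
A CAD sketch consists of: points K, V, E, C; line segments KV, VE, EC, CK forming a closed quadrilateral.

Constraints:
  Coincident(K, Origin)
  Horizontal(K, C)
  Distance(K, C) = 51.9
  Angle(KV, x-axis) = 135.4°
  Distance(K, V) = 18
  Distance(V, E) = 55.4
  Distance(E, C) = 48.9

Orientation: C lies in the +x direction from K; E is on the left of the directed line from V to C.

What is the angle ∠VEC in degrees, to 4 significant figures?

78.15°

Checks: |VE| = 55.40 ✓; |EC| = 48.90 ✓.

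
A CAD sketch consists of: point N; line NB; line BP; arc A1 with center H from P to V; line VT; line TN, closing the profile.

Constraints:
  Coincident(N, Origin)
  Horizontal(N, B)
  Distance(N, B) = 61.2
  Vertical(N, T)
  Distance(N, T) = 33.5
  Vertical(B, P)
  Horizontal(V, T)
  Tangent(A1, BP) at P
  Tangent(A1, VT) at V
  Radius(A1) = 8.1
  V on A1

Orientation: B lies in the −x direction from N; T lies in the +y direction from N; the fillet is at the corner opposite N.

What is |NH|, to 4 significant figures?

58.86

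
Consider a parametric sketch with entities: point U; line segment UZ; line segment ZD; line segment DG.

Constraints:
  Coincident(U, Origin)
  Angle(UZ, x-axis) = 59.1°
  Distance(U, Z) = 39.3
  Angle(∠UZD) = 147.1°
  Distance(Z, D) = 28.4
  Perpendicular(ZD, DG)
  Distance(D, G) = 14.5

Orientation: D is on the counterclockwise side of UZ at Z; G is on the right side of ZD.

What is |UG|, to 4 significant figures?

71.10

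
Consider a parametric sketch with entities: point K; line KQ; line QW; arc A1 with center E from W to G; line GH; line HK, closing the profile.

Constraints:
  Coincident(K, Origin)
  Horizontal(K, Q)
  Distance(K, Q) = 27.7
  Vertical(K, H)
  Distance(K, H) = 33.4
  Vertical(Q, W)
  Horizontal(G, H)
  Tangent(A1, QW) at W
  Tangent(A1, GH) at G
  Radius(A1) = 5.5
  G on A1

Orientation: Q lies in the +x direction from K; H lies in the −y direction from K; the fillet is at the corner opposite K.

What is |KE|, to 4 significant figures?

35.65

K and H share the same x with |KH| = 33.4 and H on the −y side, so H = (0.000, -33.40). The virtual corner opposite K is at (27.70, -33.40). The tangent condition forces EW to be normal to QW and since A1 is tangent to GH there, EG ⟂ GH, with radius 5.5, so the center E sits 5.5 in from both sides at E = (22.20, -27.90). Then |KE| = |E − K| = 35.65.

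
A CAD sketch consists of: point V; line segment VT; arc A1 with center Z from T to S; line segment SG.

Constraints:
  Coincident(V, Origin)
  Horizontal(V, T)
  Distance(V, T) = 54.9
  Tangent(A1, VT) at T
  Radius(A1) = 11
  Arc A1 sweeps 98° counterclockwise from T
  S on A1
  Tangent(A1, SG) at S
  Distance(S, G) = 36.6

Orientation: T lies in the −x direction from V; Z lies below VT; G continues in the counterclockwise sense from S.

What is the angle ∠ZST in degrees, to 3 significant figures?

41.0°

V is at the origin; VT is horizontal with |VT| = 54.9 and T on the −x side, so T = (-54.9, 0.00). A1 meets VT tangentially, so ZT is at right angles to VT, so Z = T + (0, -11) = (-54.9, -11.0). On A1, T sits at bearing 90° from Z; a 98° counterclockwise sweep puts S at bearing 188°, so S = Z + 11.0·(cos 188°, sin 188°) = (-65.8, -12.5). Then cos ∠ZST = SZ·ST / (|SZ||ST|), giving 41.0°.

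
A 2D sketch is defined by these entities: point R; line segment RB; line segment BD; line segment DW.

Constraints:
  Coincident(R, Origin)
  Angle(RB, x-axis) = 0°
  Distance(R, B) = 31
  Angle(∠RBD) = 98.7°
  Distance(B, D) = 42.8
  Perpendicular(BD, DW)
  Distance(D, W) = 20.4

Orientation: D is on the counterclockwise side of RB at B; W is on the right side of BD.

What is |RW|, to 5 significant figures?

69.718

R is at the origin; RB runs at 0.0° with length 31.0, so B = 31.0·(cos 0.0°, sin 0.0°) = (31.000, 0.0000). ∠RBD = 98.7°, so BD runs at 0.0° + (180° − 98.7°) = 81.300° from the x-axis; with |BD| = 42.8, D = B + 42.8·(cos 81.300°, sin 81.300°) = (37.474, 42.308). BD is perpendicular to DW; with |DW| = 20.4 on the right of BD, W = D + 20.4·(0.98849, -0.15126) = (57.639, 39.222). Then |RW| = |W − R| = 69.718.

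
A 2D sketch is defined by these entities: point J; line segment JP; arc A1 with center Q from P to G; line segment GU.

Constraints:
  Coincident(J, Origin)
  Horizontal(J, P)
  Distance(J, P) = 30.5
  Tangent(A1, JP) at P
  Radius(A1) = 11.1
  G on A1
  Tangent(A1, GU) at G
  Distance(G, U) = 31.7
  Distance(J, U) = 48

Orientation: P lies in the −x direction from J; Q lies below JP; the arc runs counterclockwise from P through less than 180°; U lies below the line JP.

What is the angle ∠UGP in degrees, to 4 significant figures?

117.0°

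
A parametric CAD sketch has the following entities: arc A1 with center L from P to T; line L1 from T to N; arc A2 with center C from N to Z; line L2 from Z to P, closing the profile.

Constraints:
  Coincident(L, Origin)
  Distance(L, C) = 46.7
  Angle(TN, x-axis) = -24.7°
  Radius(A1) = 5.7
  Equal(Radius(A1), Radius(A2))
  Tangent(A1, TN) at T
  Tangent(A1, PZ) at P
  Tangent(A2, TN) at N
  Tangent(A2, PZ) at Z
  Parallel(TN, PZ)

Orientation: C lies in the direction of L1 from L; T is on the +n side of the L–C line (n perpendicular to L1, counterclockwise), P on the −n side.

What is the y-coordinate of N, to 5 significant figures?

-14.336

Tangency of A1 to both parallel lines with radius 5.7 puts T and P at L ± 5.7·n: T = (2.3818, 5.1785), P = (-2.3818, -5.1785). Equal radii place N and Z the same way about C: N = C + 5.7·n = (44.809, -14.336), Z = C − 5.7·n = (40.045, -24.693). So N.y = -14.336.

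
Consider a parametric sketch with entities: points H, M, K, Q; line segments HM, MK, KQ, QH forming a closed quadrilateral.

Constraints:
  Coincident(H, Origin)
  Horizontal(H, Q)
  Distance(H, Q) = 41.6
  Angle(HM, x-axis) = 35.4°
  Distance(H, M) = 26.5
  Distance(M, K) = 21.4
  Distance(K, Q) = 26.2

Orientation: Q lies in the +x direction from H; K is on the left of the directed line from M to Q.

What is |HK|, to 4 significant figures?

47.85

Checks: |MK| = 21.40 ✓; |KQ| = 26.20 ✓.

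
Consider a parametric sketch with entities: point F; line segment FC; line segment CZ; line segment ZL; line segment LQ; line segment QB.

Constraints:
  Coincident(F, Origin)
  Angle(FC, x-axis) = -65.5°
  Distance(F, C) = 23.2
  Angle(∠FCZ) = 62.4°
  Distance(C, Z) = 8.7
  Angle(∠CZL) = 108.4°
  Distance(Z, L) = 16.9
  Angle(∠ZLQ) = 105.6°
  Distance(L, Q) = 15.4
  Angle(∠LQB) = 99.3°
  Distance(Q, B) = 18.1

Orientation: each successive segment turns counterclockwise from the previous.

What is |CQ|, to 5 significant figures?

24.680

∠CZL = 108.4° gives ZL at 123.70° from the x-axis; with |ZL| = 16.9, L = (5.5883, -0.18605). ∠ZLQ = 105.6° gives LQ at -161.90° from the x-axis; with |LQ| = 15.4, Q = (-9.0496, -4.9705). Then |CQ| = |Q − C| = 24.680.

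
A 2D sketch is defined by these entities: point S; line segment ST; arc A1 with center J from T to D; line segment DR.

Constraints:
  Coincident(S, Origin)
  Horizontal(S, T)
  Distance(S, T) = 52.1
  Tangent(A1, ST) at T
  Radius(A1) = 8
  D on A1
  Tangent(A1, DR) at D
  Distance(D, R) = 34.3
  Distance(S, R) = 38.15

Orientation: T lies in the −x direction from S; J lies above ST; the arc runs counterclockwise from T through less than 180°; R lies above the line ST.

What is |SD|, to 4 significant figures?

46.00

Checks: |ST| = 52.10 ✓; |JT| = 8.000 ✓; |JD| = 8.000 ✓; ∠(JD, DR) = 90.00° ✓; |DR| = 34.30 ✓; |SR| = 38.15 ✓.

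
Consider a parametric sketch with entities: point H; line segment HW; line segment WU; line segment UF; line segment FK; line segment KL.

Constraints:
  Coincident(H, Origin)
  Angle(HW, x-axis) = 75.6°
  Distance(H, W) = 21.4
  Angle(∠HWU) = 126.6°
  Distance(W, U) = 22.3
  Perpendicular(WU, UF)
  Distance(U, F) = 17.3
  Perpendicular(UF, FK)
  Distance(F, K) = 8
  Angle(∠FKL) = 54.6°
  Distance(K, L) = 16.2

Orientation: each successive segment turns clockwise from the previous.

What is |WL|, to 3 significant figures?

24.0

UF is perpendicular to FK, so FK runs at -158°; with |FK| = 8.0, K = (25.1, 10.1). ∠FKL = 54.6° gives KL at 76.8° from the x-axis; with |KL| = 16.2, L = (28.8, 25.9). Then |WL| = |L − W| = 24.0.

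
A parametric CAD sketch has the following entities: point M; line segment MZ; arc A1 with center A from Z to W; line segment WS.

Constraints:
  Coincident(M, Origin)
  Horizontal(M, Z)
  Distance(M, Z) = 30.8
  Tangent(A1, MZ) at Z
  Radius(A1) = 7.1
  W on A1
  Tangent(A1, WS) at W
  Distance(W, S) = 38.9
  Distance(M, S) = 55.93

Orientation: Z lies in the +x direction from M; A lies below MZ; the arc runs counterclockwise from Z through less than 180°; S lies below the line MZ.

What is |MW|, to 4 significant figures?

25.25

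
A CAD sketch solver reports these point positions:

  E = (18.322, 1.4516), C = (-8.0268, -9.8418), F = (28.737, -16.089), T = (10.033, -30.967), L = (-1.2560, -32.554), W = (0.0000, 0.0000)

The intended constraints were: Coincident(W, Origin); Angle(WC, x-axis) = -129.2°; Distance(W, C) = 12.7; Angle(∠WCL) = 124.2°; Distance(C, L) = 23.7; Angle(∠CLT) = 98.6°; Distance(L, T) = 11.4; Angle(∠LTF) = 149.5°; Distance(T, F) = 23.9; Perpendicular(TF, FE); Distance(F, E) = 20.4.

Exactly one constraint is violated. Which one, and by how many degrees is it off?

Perpendicular(TF, FE) — off by 7.80°.

W = (0.00, 0.00) ✓; WC at -129.2° ✓; |WC| = 12.70 ✓; ∠WCL = 124.2° ✓; |CL| = 23.70 ✓; ∠CLT = 98.60° ✓; |LT| = 11.40 ✓; ∠LTF = 149.5° ✓; |TF| = 23.90 ✓; ∠(TF, FE) = 82.20° ✗; |FE| = 20.40 ✓.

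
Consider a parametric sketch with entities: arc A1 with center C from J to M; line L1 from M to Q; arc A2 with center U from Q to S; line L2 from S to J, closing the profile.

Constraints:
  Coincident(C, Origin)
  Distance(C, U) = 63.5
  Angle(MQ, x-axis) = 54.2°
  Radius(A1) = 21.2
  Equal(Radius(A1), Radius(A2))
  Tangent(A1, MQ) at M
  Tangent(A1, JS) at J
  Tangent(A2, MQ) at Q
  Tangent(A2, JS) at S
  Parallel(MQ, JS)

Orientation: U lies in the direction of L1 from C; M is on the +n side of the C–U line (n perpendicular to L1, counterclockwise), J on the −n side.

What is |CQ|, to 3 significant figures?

66.9

Tangency of A1 to both parallel lines with radius 21.2 puts M and J at C ± 21.2·n: M = (-17.2, 12.4), J = (17.2, -12.4). Equal radii place Q and S the same way about U: Q = U + 21.2·n = (20.0, 63.9), S = U − 21.2·n = (54.3, 39.1). Then |CQ| = |Q − C| = 66.9.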